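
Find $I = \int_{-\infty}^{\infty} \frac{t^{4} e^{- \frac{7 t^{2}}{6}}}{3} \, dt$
$\frac{9 \sqrt{42} \sqrt{\pi}}{343}$

Consider the simpler parametrised integral
$$J(a) = \int_{-\infty}^{\infty} \frac{e^{- a t^{2}}}{3} \, dt = \frac{\sqrt{\pi}}{3 \sqrt{a}}.$$

Differentiating under the integral sign brings down a factor of $(-t^2)$:
$$\frac{dJ}{da} = \int_{-\infty}^{\infty} - \frac{t^{2} e^{- a t^{2}}}{3} \, dt = - \frac{\sqrt{\pi}}{6 a^{\frac{3}{2}}}.$$

Repeating twice in total — each differentiation brings down another $(-t^2)$ — gives
$$\frac{d^{2}J}{da^{2}} = \int_{-\infty}^{\infty} \frac{t^{4} e^{- a t^{2}}}{3} \, dt = \frac{\sqrt{\pi}}{4 a^{\frac{5}{2}}},$$
and the integrand here is exactly the target integrand, so $I = \frac{\sqrt{\pi}}{4 a^{\frac{5}{2}}}$.

Setting $a = \frac{7}{6}$:
$$I = \frac{9 \sqrt{42} \sqrt{\pi}}{343}.$$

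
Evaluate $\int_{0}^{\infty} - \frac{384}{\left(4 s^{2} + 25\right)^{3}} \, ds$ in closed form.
$- \frac{36 \pi}{3125}$

Begin with the known result
$$J(a) = \int_{0}^{\infty} - \frac{6}{a^{2} + s^{2}} \, ds = - \frac{3 \pi}{a}.$$

Differentiating under the integral sign with respect to $a$,
$$\frac{dJ}{da} = \int_{0}^{\infty} \frac{12 a}{\left(a^{2} + s^{2}\right)^{2}} \, ds = \frac{3 \pi}{a^{2}},$$
so $\int_{0}^{\infty} - \frac{6}{\left(a^{2} + s^{2}\right)^{2}} \, ds = - \frac{3 \pi}{2 a^{3}}$.

Repeating — each differentiation of $1/(s^2+a^2)^j$ produces $-2ja/(s^2+a^2)^{j+1}$ — and dividing through by $-2ja$ at each step yields, after $2$ differentiations in total,
$$\int_{0}^{\infty} - \frac{6}{\left(a^{2} + s^{2}\right)^{3}} \, ds = - \frac{9 \pi}{8 a^{5}}.$$

Setting $a = \frac{5}{2}$:
$$I = - \frac{36 \pi}{3125}.$$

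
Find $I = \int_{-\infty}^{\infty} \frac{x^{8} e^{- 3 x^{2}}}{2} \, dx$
$\frac{35 \sqrt{3} \sqrt{\pi}}{2592}$

Consider the simpler parametrised integral
$$J(a) = \int_{-\infty}^{\infty} \frac{e^{- a x^{2}}}{2} \, dx = \frac{\sqrt{\pi}}{2 \sqrt{a}}.$$

Differentiating under the integral sign brings down a factor of $(-x^2)$:
$$\frac{dJ}{da} = \int_{-\infty}^{\infty} - \frac{x^{2} e^{- a x^{2}}}{2} \, dx = - \frac{\sqrt{\pi}}{4 a^{\frac{3}{2}}}.$$

Repeating $4$ times in total — each differentiation brings down another $(-x^2)$ — gives
$$\frac{d^{4}J}{da^{4}} = \int_{-\infty}^{\infty} \frac{x^{8} e^{- a x^{2}}}{2} \, dx = \frac{105 \sqrt{\pi}}{32 a^{\frac{9}{2}}},$$
and the integrand here is exactly the target integrand, so $I = \frac{105 \sqrt{\pi}}{32 a^{\frac{9}{2}}}$.

Setting $a = 3$:
$$I = \frac{35 \sqrt{3} \sqrt{\pi}}{2592}.$$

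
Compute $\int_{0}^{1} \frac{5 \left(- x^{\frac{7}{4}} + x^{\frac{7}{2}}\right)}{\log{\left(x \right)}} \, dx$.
$- \log{\left(\frac{161051}{1889568} \right)}$

Consider the one-parameter family: let $I(a) = \int_{0}^{1} \frac{5 \left(x^{\frac{7}{2}} - x^{a}\right)}{\log{\left(x \right)}} \, dx$.

Since $\dfrac{\partial}{\partial a}\,x^{a} = x^{a} \ln x$, the $\ln x$ in the denominator cancels and
$$\frac{dI}{da} = \int_{0}^{1} -5 x^{a} \, dx = -5 \left[\frac{x^{a+1}}{a+1}\right]_0^1 = - \frac{5}{a + 1}.$$

Integrating with respect to $a$ gives $I(a) = - \log{\left(\frac{32 \left(a + 1\right)^{5}}{59049} \right)} + C$.

At $a = \frac{7}{2}$ the integrand is identically $0$, so $I(\frac{7}{2}) = 0$. The closed form gives $0$, hence $C = 0$.

Setting $a = \frac{7}{4}$:
$$I = - \log{\left(\frac{161051}{1889568} \right)}.$$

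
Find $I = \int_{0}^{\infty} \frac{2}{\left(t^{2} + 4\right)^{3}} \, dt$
$\frac{3 \pi}{256}$

Begin with the known result
$$J(a) = \int_{0}^{\infty} \frac{2}{a^{2} + t^{2}} \, dt = \frac{\pi}{a}.$$

Differentiating under the integral sign with respect to $a$,
$$\frac{dJ}{da} = \int_{0}^{\infty} - \frac{4 a}{\left(a^{2} + t^{2}\right)^{2}} \, dt = - \frac{\pi}{a^{2}},$$
so $\int_{0}^{\infty} \frac{2}{\left(a^{2} + t^{2}\right)^{2}} \, dt = \frac{\pi}{2 a^{3}}$.

Repeating — each differentiation of $1/(t^2+a^2)^j$ produces $-2ja/(t^2+a^2)^{j+1}$ — and dividing through by $-2ja$ at each step yields, after $2$ differentiations in total,
$$\int_{0}^{\infty} \frac{2}{\left(a^{2} + t^{2}\right)^{3}} \, dt = \frac{3 \pi}{8 a^{5}}.$$

Setting $a = 2$:
$$I = \frac{3 \pi}{256}.$$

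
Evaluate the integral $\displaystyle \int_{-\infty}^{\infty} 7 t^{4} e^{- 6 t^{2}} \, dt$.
$\frac{7 \sqrt{6} \sqrt{\pi}}{288}$

Start from the elementary integral
$$J(a) = \int_{-\infty}^{\infty} 7 e^{- a t^{2}} \, dt = \frac{7 \sqrt{\pi}}{\sqrt{a}}.$$

Differentiating under the integral sign brings down a factor of $(-t^2)$:
$$\frac{dJ}{da} = \int_{-\infty}^{\infty} - 7 t^{2} e^{- a t^{2}} \, dt = - \frac{7 \sqrt{\pi}}{2 a^{\frac{3}{2}}}.$$

Repeating twice in total — each differentiation brings down another $(-t^2)$ — gives
$$\frac{d^{2}J}{da^{2}} = \int_{-\infty}^{\infty} 7 t^{4} e^{- a t^{2}} \, dt = \frac{21 \sqrt{\pi}}{4 a^{\frac{5}{2}}},$$
and the integrand here is exactly the target integrand, so $I = \frac{21 \sqrt{\pi}}{4 a^{\frac{5}{2}}}$.

Setting $a = 6$:
$$I = \frac{7 \sqrt{6} \sqrt{\pi}}{288}.$$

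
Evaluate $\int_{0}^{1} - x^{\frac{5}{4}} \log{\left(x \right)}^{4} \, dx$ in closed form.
$- \frac{8192}{19683}$

Consider the simpler parametrised integral
$$J(a) = \int_{0}^{1} - x^{a} \, dx = - \frac{1}{a + 1}.$$

Differentiating under the integral sign brings down a factor of $\ln x$:
$$\frac{dJ}{da} = \int_{0}^{1} - x^{a} \log{\left(x \right)} \, dx = \frac{1}{\left(a + 1\right)^{2}}.$$

Repeating $4$ times in total — each differentiation brings down another $\ln x$ — gives
$$\frac{d^{4}J}{da^{4}} = \int_{0}^{1} - x^{a} \log{\left(x \right)}^{4} \, dx = - \frac{24}{\left(a + 1\right)^{5}},$$
and the integrand here is exactly the target integrand, so $I = - \frac{24}{\left(a + 1\right)^{5}}$.

Setting $a = \frac{5}{4}$:
$$I = - \frac{8192}{19683}.$$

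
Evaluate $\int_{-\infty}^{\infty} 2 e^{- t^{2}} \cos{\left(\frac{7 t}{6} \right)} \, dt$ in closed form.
$\frac{2 \sqrt{\pi}}{e^{\frac{49}{144}}}$

Let $b$ denote the cosine frequency and define $I(b) = \int_{-\infty}^{\infty} 2 e^{- t^{2}} \cos{\left(b t \right)} \, dt$.

Differentiating under the integral sign,
$$I'(b) = \int_{-\infty}^{\infty} - 2 t e^{- t^{2}} \sin{\left(b t \right)} \, dt.$$

Integrate $\int_{-\infty}^{\infty} t \sin(b t)\, e^{- t^{2}}\, dt$ by parts with $u = \sin(b t)$ and $dv = t\, e^{- t^{2}}\, dt$, giving $v = - \frac{e^{- t^{2}}}{2}$. The boundary term vanishes and
$$\int_{-\infty}^{\infty} t \sin(b t)\, e^{- t^{2}}\, dt = \frac{b}{2} \int_{-\infty}^{\infty} \cos(b t)\, e^{- t^{2}}\, dt,$$
so $I'(b) = - \frac{b}{2}\, I(b)$.

This is a separable first-order ODE; solving with the initial condition $I(0) = \int_{-\infty}^{\infty} 2 e^{- t^{2}}\,dt = 2 \sqrt{\pi}$ gives
$$I(b) = 2 \sqrt{\pi} e^{- \frac{b^{2}}{4}}.$$

Setting $b = \frac{7}{6}$:
$$I = \frac{2 \sqrt{\pi}}{e^{\frac{49}{144}}}.$$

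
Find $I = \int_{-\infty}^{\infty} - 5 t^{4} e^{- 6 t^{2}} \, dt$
$- \frac{5 \sqrt{6} \sqrt{\pi}}{288}$

Begin with the known integral
$$J(a) = \int_{-\infty}^{\infty} - 5 e^{- a t^{2}} \, dt = - \frac{5 \sqrt{\pi}}{\sqrt{a}}.$$

Differentiating under the integral sign brings down a factor of $(-t^2)$:
$$\frac{dJ}{da} = \int_{-\infty}^{\infty} 5 t^{2} e^{- a t^{2}} \, dt = \frac{5 \sqrt{\pi}}{2 a^{\frac{3}{2}}}.$$

Repeating twice in total — each differentiation brings down another $(-t^2)$ — gives
$$\frac{d^{2}J}{da^{2}} = \int_{-\infty}^{\infty} - 5 t^{4} e^{- a t^{2}} \, dt = - \frac{15 \sqrt{\pi}}{4 a^{\frac{5}{2}}},$$
and the integrand here is exactly the target integrand, so $I = - \frac{15 \sqrt{\pi}}{4 a^{\frac{5}{2}}}$.

Setting $a = 6$:
$$I = - \frac{5 \sqrt{6} \sqrt{\pi}}{288}.$$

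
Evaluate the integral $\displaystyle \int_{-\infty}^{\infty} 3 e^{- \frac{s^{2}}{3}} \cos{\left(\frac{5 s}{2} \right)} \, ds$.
$\frac{3 \sqrt{3} \sqrt{\pi}}{e^{\frac{75}{16}}}$

Define $I(b) = \int_{-\infty}^{\infty} 3 e^{- \frac{s^{2}}{3}} \cos{\left(b s \right)} \, ds$.

Differentiating under the integral sign,
$$I'(b) = \int_{-\infty}^{\infty} - 3 s e^{- \frac{s^{2}}{3}} \sin{\left(b s \right)} \, ds.$$

Integrate $\int_{-\infty}^{\infty} s \sin(b s)\, e^{- \frac{s^{2}}{3}}\, ds$ by parts with $u = \sin(b s)$ and $dv = s\, e^{- \frac{s^{2}}{3}}\, ds$, giving $v = - \frac{3 e^{- \frac{s^{2}}{3}}}{2}$. The boundary term vanishes and
$$\int_{-\infty}^{\infty} s \sin(b s)\, e^{- \frac{s^{2}}{3}}\, ds = \frac{3 b}{2} \int_{-\infty}^{\infty} \cos(b s)\, e^{- \frac{s^{2}}{3}}\, ds,$$
so $I'(b) = - \frac{3 b}{2}\, I(b)$.

This is a separable first-order ODE; solving with the initial condition $I(0) = \int_{-\infty}^{\infty} 3 e^{- \frac{s^{2}}{3}}\,ds = 3 \sqrt{3} \sqrt{\pi}$ gives
$$I(b) = 3 \sqrt{3} \sqrt{\pi} e^{- \frac{3 b^{2}}{4}}.$$

Setting $b = \frac{5}{2}$:
$$I = \frac{3 \sqrt{3} \sqrt{\pi}}{e^{\frac{75}{16}}}.$$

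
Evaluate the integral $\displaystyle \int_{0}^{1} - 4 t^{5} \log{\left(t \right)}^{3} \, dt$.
$\frac{1}{54}$

Start from the elementary integral
$$J(a) = \int_{0}^{1} - 4 t^{a} \, dt = - \frac{4}{a + 1}.$$

Differentiating under the integral sign brings down a factor of $\ln t$:
$$\frac{dJ}{da} = \int_{0}^{1} - 4 t^{a} \log{\left(t \right)} \, dt = \frac{4}{\left(a + 1\right)^{2}}.$$

Repeating $3$ times in total — each differentiation brings down another $\ln t$ — gives
$$\frac{d^{3}J}{da^{3}} = \int_{0}^{1} - 4 t^{a} \log{\left(t \right)}^{3} \, dt = \frac{24}{\left(a + 1\right)^{4}},$$
and the integrand here is exactly the target integrand, so $I = \frac{24}{\left(a + 1\right)^{4}}$.

Setting $a = 5$:
$$I = \frac{1}{54}.$$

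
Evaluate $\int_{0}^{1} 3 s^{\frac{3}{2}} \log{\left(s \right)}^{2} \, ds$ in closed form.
$\frac{48}{125}$

Consider the simpler parametrised integral
$$J(a) = \int_{0}^{1} 3 s^{a} \, ds = \frac{3}{a + 1}.$$

Differentiating under the integral sign brings down a factor of $\ln s$:
$$\frac{dJ}{da} = \int_{0}^{1} 3 s^{a} \log{\left(s \right)} \, ds = - \frac{3}{\left(a + 1\right)^{2}}.$$

Repeating twice in total — each differentiation brings down another $\ln s$ — gives
$$\frac{d^{2}J}{da^{2}} = \int_{0}^{1} 3 s^{a} \log{\left(s \right)}^{2} \, ds = \frac{6}{\left(a + 1\right)^{3}},$$
and the integrand here is exactly the target integrand, so $I = \frac{6}{\left(a + 1\right)^{3}}$.

Setting $a = \frac{3}{2}$:
$$I = \frac{48}{125}.$$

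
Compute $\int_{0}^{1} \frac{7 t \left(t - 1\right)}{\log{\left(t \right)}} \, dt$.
$\log{\left(\frac{2187}{128} \right)}$

Replace the exponent $1$ by a parameter $a$: let $I(a) = \int_{0}^{1} \frac{7 \left(t^{2} - t^{a}\right)}{\log{\left(t \right)}} \, dt$.

Since $\dfrac{\partial}{\partial a}\,t^{a} = t^{a} \ln t$, the $\ln t$ in the denominator cancels and
$$\frac{dI}{da} = \int_{0}^{1} -7 t^{a} \, dt = -7 \left[\frac{t^{a+1}}{a+1}\right]_0^1 = - \frac{7}{a + 1}.$$

Integrating with respect to $a$ gives $I(a) = \log{\left(\frac{2187}{\left(a + 1\right)^{7}} \right)} + C$.

At $a = 2$ the integrand is identically $0$, so $I(2) = 0$. The closed form gives $0$, hence $C = 0$.

Setting $a = 1$:
$$I = \log{\left(\frac{2187}{128} \right)}.$$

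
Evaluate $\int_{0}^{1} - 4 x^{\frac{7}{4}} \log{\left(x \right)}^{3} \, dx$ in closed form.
$\frac{6144}{14641}$

Consider the simpler parametrised integral
$$J(a) = \int_{0}^{1} - 4 x^{a} \, dx = - \frac{4}{a + 1}.$$

Differentiating under the integral sign brings down a factor of $\ln x$:
$$\frac{dJ}{da} = \int_{0}^{1} - 4 x^{a} \log{\left(x \right)} \, dx = \frac{4}{\left(a + 1\right)^{2}}.$$

Repeating $3$ times in total — each differentiation brings down another $\ln x$ — gives
$$\frac{d^{3}J}{da^{3}} = \int_{0}^{1} - 4 x^{a} \log{\left(x \right)}^{3} \, dx = \frac{24}{\left(a + 1\right)^{4}},$$
and the integrand here is exactly the target integrand, so $I = \frac{24}{\left(a + 1\right)^{4}}$.

Setting $a = \frac{7}{4}$:
$$I = \frac{6144}{14641}.$$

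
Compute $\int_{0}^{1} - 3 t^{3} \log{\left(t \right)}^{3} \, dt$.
$\frac{9}{128}$

Consider the simpler parametrised integral
$$J(a) = \int_{0}^{1} - 3 t^{a} \, dt = - \frac{3}{a + 1}.$$

Differentiating under the integral sign brings down a factor of $\ln t$:
$$\frac{dJ}{da} = \int_{0}^{1} - 3 t^{a} \log{\left(t \right)} \, dt = \frac{3}{\left(a + 1\right)^{2}}.$$

Repeating $3$ times in total — each differentiation brings down another $\ln t$ — gives
$$\frac{d^{3}J}{da^{3}} = \int_{0}^{1} - 3 t^{a} \log{\left(t \right)}^{3} \, dt = \frac{18}{\left(a + 1\right)^{4}},$$
and the integrand here is exactly the target integrand, so $I = \frac{18}{\left(a + 1\right)^{4}}$.

Setting $a = 3$:
$$I = \frac{9}{128}.$$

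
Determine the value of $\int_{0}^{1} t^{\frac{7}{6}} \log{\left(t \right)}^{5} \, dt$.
$- \frac{5598720}{4826809}$

Consider the simpler parametrised integral
$$J(a) = \int_{0}^{1} t^{a} \, dt = \frac{1}{a + 1}.$$

Differentiating under the integral sign brings down a factor of $\ln t$:
$$\frac{dJ}{da} = \int_{0}^{1} t^{a} \log{\left(t \right)} \, dt = - \frac{1}{\left(a + 1\right)^{2}}.$$

Repeating $5$ times in total — each differentiation brings down another $\ln t$ — gives
$$\frac{d^{5}J}{da^{5}} = \int_{0}^{1} t^{a} \log{\left(t \right)}^{5} \, dt = - \frac{120}{\left(a + 1\right)^{6}},$$
and the integrand here is exactly the target integrand, so $I = - \frac{120}{\left(a + 1\right)^{6}}$.

Setting $a = \frac{7}{6}$:
$$I = - \frac{5598720}{4826809}.$$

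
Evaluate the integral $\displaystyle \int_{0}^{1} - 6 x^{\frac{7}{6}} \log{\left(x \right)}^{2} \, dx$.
$- \frac{2592}{2197}$

Consider the simpler parametrised integral
$$J(a) = \int_{0}^{1} - 6 x^{a} \, dx = - \frac{6}{a + 1}.$$

Differentiating under the integral sign brings down a factor of $\ln x$:
$$\frac{dJ}{da} = \int_{0}^{1} - 6 x^{a} \log{\left(x \right)} \, dx = \frac{6}{\left(a + 1\right)^{2}}.$$

Repeating twice in total — each differentiation brings down another $\ln x$ — gives
$$\frac{d^{2}J}{da^{2}} = \int_{0}^{1} - 6 x^{a} \log{\left(x \right)}^{2} \, dx = - \frac{12}{\left(a + 1\right)^{3}},$$
and the integrand here is exactly the target integrand, so $I = - \frac{12}{\left(a + 1\right)^{3}}$.

Setting $a = \frac{7}{6}$:
$$I = - \frac{2592}{2197}.$$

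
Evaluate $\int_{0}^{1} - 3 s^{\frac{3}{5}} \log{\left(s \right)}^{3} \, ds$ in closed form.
$\frac{5625}{2048}$

Start from the elementary integral
$$J(a) = \int_{0}^{1} - 3 s^{a} \, ds = - \frac{3}{a + 1}.$$

Differentiating under the integral sign brings down a factor of $\ln s$:
$$\frac{dJ}{da} = \int_{0}^{1} - 3 s^{a} \log{\left(s \right)} \, ds = \frac{3}{\left(a + 1\right)^{2}}.$$

Repeating $3$ times in total — each differentiation brings down another $\ln s$ — gives
$$\frac{d^{3}J}{da^{3}} = \int_{0}^{1} - 3 s^{a} \log{\left(s \right)}^{3} \, ds = \frac{18}{\left(a + 1\right)^{4}},$$
and the integrand here is exactly the target integrand, so $I = \frac{18}{\left(a + 1\right)^{4}}$.

Setting $a = \frac{3}{5}$:
$$I = \frac{5625}{2048}.$$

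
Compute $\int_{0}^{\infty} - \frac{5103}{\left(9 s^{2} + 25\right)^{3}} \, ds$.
$- \frac{5103 \pi}{50000}$

Start from the standard arctangent integral
$$J(a) = \int_{0}^{\infty} - \frac{7}{a^{2} + s^{2}} \, ds = - \frac{7 \pi}{2 a}.$$

Differentiating under the integral sign with respect to $a$,
$$\frac{dJ}{da} = \int_{0}^{\infty} \frac{14 a}{\left(a^{2} + s^{2}\right)^{2}} \, ds = \frac{7 \pi}{2 a^{2}},$$
so $\int_{0}^{\infty} - \frac{7}{\left(a^{2} + s^{2}\right)^{2}} \, ds = - \frac{7 \pi}{4 a^{3}}$.

Repeating — each differentiation of $1/(s^2+a^2)^j$ produces $-2ja/(s^2+a^2)^{j+1}$ — and dividing through by $-2ja$ at each step yields, after $2$ differentiations in total,
$$\int_{0}^{\infty} - \frac{7}{\left(a^{2} + s^{2}\right)^{3}} \, ds = - \frac{21 \pi}{16 a^{5}}.$$

Setting $a = \frac{5}{3}$:
$$I = - \frac{5103 \pi}{50000}.$$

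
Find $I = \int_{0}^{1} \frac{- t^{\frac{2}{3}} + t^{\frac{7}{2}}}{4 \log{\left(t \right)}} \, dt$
$\log{\left(\frac{30^{\frac{3}{4}}}{10} \right)}$

Introduce a parameter $a$ in the exponent: let $I(a) = \int_{0}^{1} \frac{t^{\frac{7}{2}} - t^{a}}{4 \log{\left(t \right)}} \, dt$.

Since $\dfrac{\partial}{\partial a}\,t^{a} = t^{a} \ln t$, the $\ln t$ in the denominator cancels and
$$\frac{dI}{da} = \int_{0}^{1} - \frac{1}{4} t^{a} \, dt = - \frac{1}{4} \left[\frac{t^{a+1}}{a+1}\right]_0^1 = - \frac{1}{4 a + 4}.$$

Integrating with respect to $a$ gives $I(a) = - \frac{\log{\left(a + 1 \right)}}{4} - \frac{\log{\left(2 \right)}}{4} + \frac{\log{\left(3 \right)}}{2} + C$.

At $a = \frac{7}{2}$ the integrand is identically $0$, so $I(\frac{7}{2}) = 0$. The closed form gives $0$, hence $C = 0$.

Setting $a = \frac{2}{3}$:
$$I = \log{\left(\frac{30^{\frac{3}{4}}}{10} \right)}.$$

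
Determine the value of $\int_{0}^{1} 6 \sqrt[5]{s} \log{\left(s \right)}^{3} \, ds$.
$- \frac{625}{36}$

Consider the simpler parametrised integral
$$J(a) = \int_{0}^{1} 6 s^{a} \, ds = \frac{6}{a + 1}.$$

Differentiating under the integral sign brings down a factor of $\ln s$:
$$\frac{dJ}{da} = \int_{0}^{1} 6 s^{a} \log{\left(s \right)} \, ds = - \frac{6}{\left(a + 1\right)^{2}}.$$

Repeating $3$ times in total — each differentiation brings down another $\ln s$ — gives
$$\frac{d^{3}J}{da^{3}} = \int_{0}^{1} 6 s^{a} \log{\left(s \right)}^{3} \, ds = - \frac{36}{\left(a + 1\right)^{4}},$$
and the integrand here is exactly the target integrand, so $I = - \frac{36}{\left(a + 1\right)^{4}}$.

Setting $a = \frac{1}{5}$:
$$I = - \frac{625}{36}.$$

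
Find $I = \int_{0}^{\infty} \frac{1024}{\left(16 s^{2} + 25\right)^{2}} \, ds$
$\frac{64 \pi}{125}$

Start from the standard arctangent integral
$$J(a) = \int_{0}^{\infty} \frac{4}{a^{2} + s^{2}} \, ds = \frac{2 \pi}{a}.$$

Differentiating under the integral sign with respect to $a$,
$$\frac{dJ}{da} = \int_{0}^{\infty} - \frac{8 a}{\left(a^{2} + s^{2}\right)^{2}} \, ds = - \frac{2 \pi}{a^{2}},$$
so $\int_{0}^{\infty} \frac{4}{\left(a^{2} + s^{2}\right)^{2}} \, ds = \frac{\pi}{a^{3}}$.

Setting $a = \frac{5}{4}$:
$$I = \frac{64 \pi}{125}.$$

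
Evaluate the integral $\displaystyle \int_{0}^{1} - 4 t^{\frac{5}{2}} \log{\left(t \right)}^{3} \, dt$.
$\frac{384}{2401}$

Consider the simpler parametrised integral
$$J(a) = \int_{0}^{1} - 4 t^{a} \, dt = - \frac{4}{a + 1}.$$

Differentiating under the integral sign brings down a factor of $\ln t$:
$$\frac{dJ}{da} = \int_{0}^{1} - 4 t^{a} \log{\left(t \right)} \, dt = \frac{4}{\left(a + 1\right)^{2}}.$$

Repeating $3$ times in total — each differentiation brings down another $\ln t$ — gives
$$\frac{d^{3}J}{da^{3}} = \int_{0}^{1} - 4 t^{a} \log{\left(t \right)}^{3} \, dt = \frac{24}{\left(a + 1\right)^{4}},$$
and the integrand here is exactly the target integrand, so $I = \frac{24}{\left(a + 1\right)^{4}}$.

Setting $a = \frac{5}{2}$:
$$I = \frac{384}{2401}.$$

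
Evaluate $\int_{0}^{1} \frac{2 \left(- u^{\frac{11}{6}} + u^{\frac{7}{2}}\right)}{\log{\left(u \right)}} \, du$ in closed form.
$\log{\left(\frac{729}{289} \right)}$

Consider the one-parameter family: let $I(a) = \int_{0}^{1} \frac{2 \left(- u^{\frac{11}{6}} + u^{a}\right)}{\log{\left(u \right)}} \, du$.

Since $\dfrac{\partial}{\partial a}\,u^{a} = u^{a} \ln u$, the $\ln u$ in the denominator cancels and
$$\frac{dI}{da} = \int_{0}^{1} 2 u^{a} \, du = 2 \left[\frac{u^{a+1}}{a+1}\right]_0^1 = \frac{2}{a + 1}.$$

Integrating with respect to $a$ gives $I(a) = \log{\left(\frac{36 \left(a + 1\right)^{2}}{289} \right)} + C$.

At $a = \frac{11}{6}$ the integrand is identically $0$, so $I(\frac{11}{6}) = 0$. The closed form gives $0$, hence $C = 0$.

Setting $a = \frac{7}{2}$:
$$I = \log{\left(\frac{729}{289} \right)}.$$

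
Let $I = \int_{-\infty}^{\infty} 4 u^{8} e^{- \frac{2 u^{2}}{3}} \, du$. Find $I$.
$\frac{8505 \sqrt{6} \sqrt{\pi}}{128}$

Consider the simpler parametrised integral
$$J(a) = \int_{-\infty}^{\infty} 4 e^{- a u^{2}} \, du = \frac{4 \sqrt{\pi}}{\sqrt{a}}.$$

Differentiating under the integral sign brings down a factor of $(-u^2)$:
$$\frac{dJ}{da} = \int_{-\infty}^{\infty} - 4 u^{2} e^{- a u^{2}} \, du = - \frac{2 \sqrt{\pi}}{a^{\frac{3}{2}}}.$$

Repeating $4$ times in total — each differentiation brings down another $(-u^2)$ — gives
$$\frac{d^{4}J}{da^{4}} = \int_{-\infty}^{\infty} 4 u^{8} e^{- a u^{2}} \, du = \frac{105 \sqrt{\pi}}{4 a^{\frac{9}{2}}},$$
and the integrand here is exactly the target integrand, so $I = \frac{105 \sqrt{\pi}}{4 a^{\frac{9}{2}}}$.

Setting $a = \frac{2}{3}$:
$$I = \frac{8505 \sqrt{6} \sqrt{\pi}}{128}.$$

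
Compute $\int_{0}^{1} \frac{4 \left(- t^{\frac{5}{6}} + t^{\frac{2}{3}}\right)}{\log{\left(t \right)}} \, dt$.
$\log{\left(\frac{10000}{14641} \right)}$

Consider the one-parameter family: let $I(a) = \int_{0}^{1} \frac{4 \left(- t^{\frac{5}{6}} + t^{a}\right)}{\log{\left(t \right)}} \, dt$.

Since $\dfrac{\partial}{\partial a}\,t^{a} = t^{a} \ln t$, the $\ln t$ in the denominator cancels and
$$\frac{dI}{da} = \int_{0}^{1} 4 t^{a} \, dt = 4 \left[\frac{t^{a+1}}{a+1}\right]_0^1 = \frac{4}{a + 1}.$$

Integrating with respect to $a$ gives $I(a) = \log{\left(\frac{1296 \left(a + 1\right)^{4}}{14641} \right)} + C$.

At $a = \frac{5}{6}$ the integrand is identically $0$, so $I(\frac{5}{6}) = 0$. The closed form gives $0$, hence $C = 0$.

Setting $a = \frac{2}{3}$:
$$I = \log{\left(\frac{10000}{14641} \right)}.$$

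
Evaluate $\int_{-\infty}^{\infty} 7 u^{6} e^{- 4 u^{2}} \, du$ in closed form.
$\frac{105 \sqrt{\pi}}{1024}$

Consider the simpler parametrised integral
$$J(a) = \int_{-\infty}^{\infty} 7 e^{- a u^{2}} \, du = \frac{7 \sqrt{\pi}}{\sqrt{a}}.$$

Differentiating under the integral sign brings down a factor of $(-u^2)$:
$$\frac{dJ}{da} = \int_{-\infty}^{\infty} - 7 u^{2} e^{- a u^{2}} \, du = - \frac{7 \sqrt{\pi}}{2 a^{\frac{3}{2}}}.$$

Repeating $3$ times in total — each differentiation brings down another $(-u^2)$ — gives
$$\frac{d^{3}J}{da^{3}} = \int_{-\infty}^{\infty} - 7 u^{6} e^{- a u^{2}} \, du = - \frac{105 \sqrt{\pi}}{8 a^{\frac{7}{2}}},$$
and the integrand here is $(-1)^{3}$ times the target integrand, so $I = (-1)^{3}\,\frac{d^{3}J}{da^{3}} = \frac{105 \sqrt{\pi}}{8 a^{\frac{7}{2}}}$.

Setting $a = 4$:
$$I = \frac{105 \sqrt{\pi}}{1024}.$$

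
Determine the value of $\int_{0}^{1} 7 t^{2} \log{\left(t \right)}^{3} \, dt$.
$- \frac{14}{27}$

Begin with the known integral
$$J(a) = \int_{0}^{1} 7 t^{a} \, dt = \frac{7}{a + 1}.$$

Differentiating under the integral sign brings down a factor of $\ln t$:
$$\frac{dJ}{da} = \int_{0}^{1} 7 t^{a} \log{\left(t \right)} \, dt = - \frac{7}{\left(a + 1\right)^{2}}.$$

Repeating $3$ times in total — each differentiation brings down another $\ln t$ — gives
$$\frac{d^{3}J}{da^{3}} = \int_{0}^{1} 7 t^{a} \log{\left(t \right)}^{3} \, dt = - \frac{42}{\left(a + 1\right)^{4}},$$
and the integrand here is exactly the target integrand, so $I = - \frac{42}{\left(a + 1\right)^{4}}$.

Setting $a = 2$:
$$I = - \frac{14}{27}.$$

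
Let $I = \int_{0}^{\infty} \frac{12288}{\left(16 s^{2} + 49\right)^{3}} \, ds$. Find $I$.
$\frac{576 \pi}{16807}$

Recall the elementary integral
$$J(a) = \int_{0}^{\infty} \frac{3}{a^{2} + s^{2}} \, ds = \frac{3 \pi}{2 a}.$$

Differentiating under the integral sign with respect to $a$,
$$\frac{dJ}{da} = \int_{0}^{\infty} - \frac{6 a}{\left(a^{2} + s^{2}\right)^{2}} \, ds = - \frac{3 \pi}{2 a^{2}},$$
so $\int_{0}^{\infty} \frac{3}{\left(a^{2} + s^{2}\right)^{2}} \, ds = \frac{3 \pi}{4 a^{3}}$.

Repeating — each differentiation of $1/(s^2+a^2)^j$ produces $-2ja/(s^2+a^2)^{j+1}$ — and dividing through by $-2ja$ at each step yields, after $2$ differentiations in total,
$$\int_{0}^{\infty} \frac{3}{\left(a^{2} + s^{2}\right)^{3}} \, ds = \frac{9 \pi}{16 a^{5}}.$$

Setting $a = \frac{7}{4}$:
$$I = \frac{576 \pi}{16807}.$$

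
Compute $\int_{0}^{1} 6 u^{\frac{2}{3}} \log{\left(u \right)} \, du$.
$- \frac{54}{25}$

Consider the simpler parametrised integral
$$J(a) = \int_{0}^{1} 6 u^{a} \, du = \frac{6}{a + 1}.$$

Differentiating under the integral sign brings down a factor of $\ln u$:
$$\frac{dJ}{da} = \int_{0}^{1} 6 u^{a} \log{\left(u \right)} \, du = - \frac{6}{\left(a + 1\right)^{2}}.$$

The integral on the left is $I$, so $I = - \frac{6}{\left(a + 1\right)^{2}}$.

Setting $a = \frac{2}{3}$:
$$I = - \frac{54}{25}.$$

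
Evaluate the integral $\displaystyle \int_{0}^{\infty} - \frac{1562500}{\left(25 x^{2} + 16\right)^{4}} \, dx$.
$- \frac{390625 \pi}{131072}$

Recall the elementary integral
$$J(a) = \int_{0}^{\infty} - \frac{4}{a^{2} + x^{2}} \, dx = - \frac{2 \pi}{a}.$$

Differentiating under the integral sign with respect to $a$,
$$\frac{dJ}{da} = \int_{0}^{\infty} \frac{8 a}{\left(a^{2} + x^{2}\right)^{2}} \, dx = \frac{2 \pi}{a^{2}},$$
so $\int_{0}^{\infty} - \frac{4}{\left(a^{2} + x^{2}\right)^{2}} \, dx = - \frac{\pi}{a^{3}}$.

Repeating — each differentiation of $1/(x^2+a^2)^j$ produces $-2ja/(x^2+a^2)^{j+1}$ — and dividing through by $-2ja$ at each step yields, after $3$ differentiations in total,
$$\int_{0}^{\infty} - \frac{4}{\left(a^{2} + x^{2}\right)^{4}} \, dx = - \frac{5 \pi}{8 a^{7}}.$$

Setting $a = \frac{4}{5}$:
$$I = - \frac{390625 \pi}{131072}.$$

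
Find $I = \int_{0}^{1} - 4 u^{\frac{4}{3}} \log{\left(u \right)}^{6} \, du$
$- \frac{6298560}{823543}$

Consider the simpler parametrised integral
$$J(a) = \int_{0}^{1} - 4 u^{a} \, du = - \frac{4}{a + 1}.$$

Differentiating under the integral sign brings down a factor of $\ln u$:
$$\frac{dJ}{da} = \int_{0}^{1} - 4 u^{a} \log{\left(u \right)} \, du = \frac{4}{\left(a + 1\right)^{2}}.$$

Repeating $6$ times in total — each differentiation brings down another $\ln u$ — gives
$$\frac{d^{6}J}{da^{6}} = \int_{0}^{1} - 4 u^{a} \log{\left(u \right)}^{6} \, du = - \frac{2880}{\left(a + 1\right)^{7}},$$
and the integrand here is exactly the target integrand, so $I = - \frac{2880}{\left(a + 1\right)^{7}}$.

Setting $a = \frac{4}{3}$:
$$I = - \frac{6298560}{823543}.$$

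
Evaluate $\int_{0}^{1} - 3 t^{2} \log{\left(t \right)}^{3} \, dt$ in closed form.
$\frac{2}{9}$

Start from the elementary integral
$$J(a) = \int_{0}^{1} - 3 t^{a} \, dt = - \frac{3}{a + 1}.$$

Differentiating under the integral sign brings down a factor of $\ln t$:
$$\frac{dJ}{da} = \int_{0}^{1} - 3 t^{a} \log{\left(t \right)} \, dt = \frac{3}{\left(a + 1\right)^{2}}.$$

Repeating $3$ times in total — each differentiation brings down another $\ln t$ — gives
$$\frac{d^{3}J}{da^{3}} = \int_{0}^{1} - 3 t^{a} \log{\left(t \right)}^{3} \, dt = \frac{18}{\left(a + 1\right)^{4}},$$
and the integrand here is exactly the target integrand, so $I = \frac{18}{\left(a + 1\right)^{4}}$.

Setting $a = 2$:
$$I = \frac{2}{9}.$$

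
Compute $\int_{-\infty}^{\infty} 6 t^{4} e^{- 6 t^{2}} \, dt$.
$\frac{\sqrt{6} \sqrt{\pi}}{48}$

Begin with the known integral
$$J(a) = \int_{-\infty}^{\infty} 6 e^{- a t^{2}} \, dt = \frac{6 \sqrt{\pi}}{\sqrt{a}}.$$

Differentiating under the integral sign brings down a factor of $(-t^2)$:
$$\frac{dJ}{da} = \int_{-\infty}^{\infty} - 6 t^{2} e^{- a t^{2}} \, dt = - \frac{3 \sqrt{\pi}}{a^{\frac{3}{2}}}.$$

Repeating twice in total — each differentiation brings down another $(-t^2)$ — gives
$$\frac{d^{2}J}{da^{2}} = \int_{-\infty}^{\infty} 6 t^{4} e^{- a t^{2}} \, dt = \frac{9 \sqrt{\pi}}{2 a^{\frac{5}{2}}},$$
and the integrand here is exactly the target integrand, so $I = \frac{9 \sqrt{\pi}}{2 a^{\frac{5}{2}}}$.

Setting $a = 6$:
$$I = \frac{\sqrt{6} \sqrt{\pi}}{48}.$$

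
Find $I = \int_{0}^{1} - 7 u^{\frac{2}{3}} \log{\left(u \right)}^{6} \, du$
$- \frac{2204496}{15625}$

Start from the elementary integral
$$J(a) = \int_{0}^{1} - 7 u^{a} \, du = - \frac{7}{a + 1}.$$

Differentiating under the integral sign brings down a factor of $\ln u$:
$$\frac{dJ}{da} = \int_{0}^{1} - 7 u^{a} \log{\left(u \right)} \, du = \frac{7}{\left(a + 1\right)^{2}}.$$

Repeating $6$ times in total — each differentiation brings down another $\ln u$ — gives
$$\frac{d^{6}J}{da^{6}} = \int_{0}^{1} - 7 u^{a} \log{\left(u \right)}^{6} \, du = - \frac{5040}{\left(a + 1\right)^{7}},$$
and the integrand here is exactly the target integrand, so $I = - \frac{5040}{\left(a + 1\right)^{7}}$.

Setting $a = \frac{2}{3}$:
$$I = - \frac{2204496}{15625}.$$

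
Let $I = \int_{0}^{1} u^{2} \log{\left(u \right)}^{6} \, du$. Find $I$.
$\frac{80}{243}$

Begin with the known integral
$$J(a) = \int_{0}^{1} u^{a} \, du = \frac{1}{a + 1}.$$

Differentiating under the integral sign brings down a factor of $\ln u$:
$$\frac{dJ}{da} = \int_{0}^{1} u^{a} \log{\left(u \right)} \, du = - \frac{1}{\left(a + 1\right)^{2}}.$$

Repeating $6$ times in total — each differentiation brings down another $\ln u$ — gives
$$\frac{d^{6}J}{da^{6}} = \int_{0}^{1} u^{a} \log{\left(u \right)}^{6} \, du = \frac{720}{\left(a + 1\right)^{7}},$$
and the integrand here is exactly the target integrand, so $I = \frac{720}{\left(a + 1\right)^{7}}$.

Setting $a = 2$:
$$I = \frac{80}{243}.$$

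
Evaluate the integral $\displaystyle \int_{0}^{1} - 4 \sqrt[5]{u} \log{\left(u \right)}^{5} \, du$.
$\frac{78125}{486}$

Consider the simpler parametrised integral
$$J(a) = \int_{0}^{1} - 4 u^{a} \, du = - \frac{4}{a + 1}.$$

Differentiating under the integral sign brings down a factor of $\ln u$:
$$\frac{dJ}{da} = \int_{0}^{1} - 4 u^{a} \log{\left(u \right)} \, du = \frac{4}{\left(a + 1\right)^{2}}.$$

Repeating $5$ times in total — each differentiation brings down another $\ln u$ — gives
$$\frac{d^{5}J}{da^{5}} = \int_{0}^{1} - 4 u^{a} \log{\left(u \right)}^{5} \, du = \frac{480}{\left(a + 1\right)^{6}},$$
and the integrand here is exactly the target integrand, so $I = \frac{480}{\left(a + 1\right)^{6}}$.

Setting $a = \frac{1}{5}$:
$$I = \frac{78125}{486}.$$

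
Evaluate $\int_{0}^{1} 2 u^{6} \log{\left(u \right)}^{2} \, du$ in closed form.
$\frac{4}{343}$

Consider the simpler parametrised integral
$$J(a) = \int_{0}^{1} 2 u^{a} \, du = \frac{2}{a + 1}.$$

Differentiating under the integral sign brings down a factor of $\ln u$:
$$\frac{dJ}{da} = \int_{0}^{1} 2 u^{a} \log{\left(u \right)} \, du = - \frac{2}{\left(a + 1\right)^{2}}.$$

Repeating twice in total — each differentiation brings down another $\ln u$ — gives
$$\frac{d^{2}J}{da^{2}} = \int_{0}^{1} 2 u^{a} \log{\left(u \right)}^{2} \, du = \frac{4}{\left(a + 1\right)^{3}},$$
and the integrand here is exactly the target integrand, so $I = \frac{4}{\left(a + 1\right)^{3}}$.

Setting $a = 6$:
$$I = \frac{4}{343}.$$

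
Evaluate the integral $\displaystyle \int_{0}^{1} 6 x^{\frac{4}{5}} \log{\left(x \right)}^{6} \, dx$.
$\frac{12500000}{177147}$

Consider the simpler parametrised integral
$$J(a) = \int_{0}^{1} 6 x^{a} \, dx = \frac{6}{a + 1}.$$

Differentiating under the integral sign brings down a factor of $\ln x$:
$$\frac{dJ}{da} = \int_{0}^{1} 6 x^{a} \log{\left(x \right)} \, dx = - \frac{6}{\left(a + 1\right)^{2}}.$$

Repeating $6$ times in total — each differentiation brings down another $\ln x$ — gives
$$\frac{d^{6}J}{da^{6}} = \int_{0}^{1} 6 x^{a} \log{\left(x \right)}^{6} \, dx = \frac{4320}{\left(a + 1\right)^{7}},$$
and the integrand here is exactly the target integrand, so $I = \frac{4320}{\left(a + 1\right)^{7}}$.

Setting $a = \frac{4}{5}$:
$$I = \frac{12500000}{177147}.$$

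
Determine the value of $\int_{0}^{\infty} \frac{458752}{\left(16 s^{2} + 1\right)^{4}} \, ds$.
$17920 \pi$

Recall the elementary integral
$$J(a) = \int_{0}^{\infty} \frac{7}{a^{2} + s^{2}} \, ds = \frac{7 \pi}{2 a}.$$

Differentiating under the integral sign with respect to $a$,
$$\frac{dJ}{da} = \int_{0}^{\infty} - \frac{14 a}{\left(a^{2} + s^{2}\right)^{2}} \, ds = - \frac{7 \pi}{2 a^{2}},$$
so $\int_{0}^{\infty} \frac{7}{\left(a^{2} + s^{2}\right)^{2}} \, ds = \frac{7 \pi}{4 a^{3}}$.

Repeating — each differentiation of $1/(s^2+a^2)^j$ produces $-2ja/(s^2+a^2)^{j+1}$ — and dividing through by $-2ja$ at each step yields, after $3$ differentiations in total,
$$\int_{0}^{\infty} \frac{7}{\left(a^{2} + s^{2}\right)^{4}} \, ds = \frac{35 \pi}{32 a^{7}}.$$

Setting $a = \frac{1}{4}$:
$$I = 17920 \pi.$$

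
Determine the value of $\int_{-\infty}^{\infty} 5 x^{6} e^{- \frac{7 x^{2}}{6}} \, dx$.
$\frac{2025 \sqrt{42} \sqrt{\pi}}{2401}$

Start from the elementary integral
$$J(a) = \int_{-\infty}^{\infty} 5 e^{- a x^{2}} \, dx = \frac{5 \sqrt{\pi}}{\sqrt{a}}.$$

Differentiating under the integral sign brings down a factor of $(-x^2)$:
$$\frac{dJ}{da} = \int_{-\infty}^{\infty} - 5 x^{2} e^{- a x^{2}} \, dx = - \frac{5 \sqrt{\pi}}{2 a^{\frac{3}{2}}}.$$

Repeating $3$ times in total — each differentiation brings down another $(-x^2)$ — gives
$$\frac{d^{3}J}{da^{3}} = \int_{-\infty}^{\infty} - 5 x^{6} e^{- a x^{2}} \, dx = - \frac{75 \sqrt{\pi}}{8 a^{\frac{7}{2}}},$$
and the integrand here is $(-1)^{3}$ times the target integrand, so $I = (-1)^{3}\,\frac{d^{3}J}{da^{3}} = \frac{75 \sqrt{\pi}}{8 a^{\frac{7}{2}}}$.

Setting $a = \frac{7}{6}$:
$$I = \frac{2025 \sqrt{42} \sqrt{\pi}}{2401}.$$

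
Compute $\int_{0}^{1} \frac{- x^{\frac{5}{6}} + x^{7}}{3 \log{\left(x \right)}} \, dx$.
$- \frac{\log{\left(11 \right)}}{3} + \frac{\log{\left(6 \right)}}{3} + \log{\left(2 \right)}$

Replace the exponent $\frac{5}{6}$ by a parameter $a$: let $I(a) = \int_{0}^{1} \frac{x^{7} - x^{a}}{3 \log{\left(x \right)}} \, dx$.

Since $\dfrac{\partial}{\partial a}\,x^{a} = x^{a} \ln x$, the $\ln x$ in the denominator cancels and
$$\frac{dI}{da} = \int_{0}^{1} - \frac{1}{3} x^{a} \, dx = - \frac{1}{3} \left[\frac{x^{a+1}}{a+1}\right]_0^1 = - \frac{1}{3 a + 3}.$$

Integrating with respect to $a$ gives $I(a) = - \frac{\log{\left(a + 1 \right)}}{3} + \log{\left(2 \right)} + C$.

At $a = 7$ the integrand is identically $0$, so $I(7) = 0$. The closed form gives $0$, hence $C = 0$.

Setting $a = \frac{5}{6}$:
$$I = - \frac{\log{\left(11 \right)}}{3} + \frac{\log{\left(6 \right)}}{3} + \log{\left(2 \right)}.$$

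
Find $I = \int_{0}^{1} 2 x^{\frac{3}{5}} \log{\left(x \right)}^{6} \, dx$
$\frac{3515625}{65536}$

Consider the simpler parametrised integral
$$J(a) = \int_{0}^{1} 2 x^{a} \, dx = \frac{2}{a + 1}.$$

Differentiating under the integral sign brings down a factor of $\ln x$:
$$\frac{dJ}{da} = \int_{0}^{1} 2 x^{a} \log{\left(x \right)} \, dx = - \frac{2}{\left(a + 1\right)^{2}}.$$

Repeating $6$ times in total — each differentiation brings down another $\ln x$ — gives
$$\frac{d^{6}J}{da^{6}} = \int_{0}^{1} 2 x^{a} \log{\left(x \right)}^{6} \, dx = \frac{1440}{\left(a + 1\right)^{7}},$$
and the integrand here is exactly the target integrand, so $I = \frac{1440}{\left(a + 1\right)^{7}}$.

Setting $a = \frac{3}{5}$:
$$I = \frac{3515625}{65536}.$$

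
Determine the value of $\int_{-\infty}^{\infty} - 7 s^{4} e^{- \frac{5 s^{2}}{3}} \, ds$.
$- \frac{189 \sqrt{15} \sqrt{\pi}}{500}$

Consider the simpler parametrised integral
$$J(a) = \int_{-\infty}^{\infty} - 7 e^{- a s^{2}} \, ds = - \frac{7 \sqrt{\pi}}{\sqrt{a}}.$$

Differentiating under the integral sign brings down a factor of $(-s^2)$:
$$\frac{dJ}{da} = \int_{-\infty}^{\infty} 7 s^{2} e^{- a s^{2}} \, ds = \frac{7 \sqrt{\pi}}{2 a^{\frac{3}{2}}}.$$

Repeating twice in total — each differentiation brings down another $(-s^2)$ — gives
$$\frac{d^{2}J}{da^{2}} = \int_{-\infty}^{\infty} - 7 s^{4} e^{- a s^{2}} \, ds = - \frac{21 \sqrt{\pi}}{4 a^{\frac{5}{2}}},$$
and the integrand here is exactly the target integrand, so $I = - \frac{21 \sqrt{\pi}}{4 a^{\frac{5}{2}}}$.

Setting $a = \frac{5}{3}$:
$$I = - \frac{189 \sqrt{15} \sqrt{\pi}}{500}.$$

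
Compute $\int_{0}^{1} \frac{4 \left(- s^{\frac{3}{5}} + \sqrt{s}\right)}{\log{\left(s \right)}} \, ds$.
$- \log{\left(\frac{65536}{50625} \right)}$

Consider the one-parameter family: let $I(a) = \int_{0}^{1} \frac{4 \left(\sqrt{s} - s^{a}\right)}{\log{\left(s \right)}} \, ds$.

Since $\dfrac{\partial}{\partial a}\,s^{a} = s^{a} \ln s$, the $\ln s$ in the denominator cancels and
$$\frac{dI}{da} = \int_{0}^{1} -4 s^{a} \, ds = -4 \left[\frac{s^{a+1}}{a+1}\right]_0^1 = - \frac{4}{a + 1}.$$

Integrating with respect to $a$ gives $I(a) = - \log{\left(\frac{16 \left(a + 1\right)^{4}}{81} \right)} + C$.

At $a = \frac{1}{2}$ the integrand is identically $0$, so $I(\frac{1}{2}) = 0$. The closed form gives $0$, hence $C = 0$.

Setting $a = \frac{3}{5}$:
$$I = - \log{\left(\frac{65536}{50625} \right)}.$$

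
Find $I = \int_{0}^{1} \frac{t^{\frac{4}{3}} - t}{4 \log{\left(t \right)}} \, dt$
$- \frac{\log{\left(6 \right)}}{4} + \frac{\log{\left(7 \right)}}{4}$

Introduce a parameter $a$ in the exponent: let $I(a) = \int_{0}^{1} \frac{- t + t^{a}}{4 \log{\left(t \right)}} \, dt$.

Since $\dfrac{\partial}{\partial a}\,t^{a} = t^{a} \ln t$, the $\ln t$ in the denominator cancels and
$$\frac{dI}{da} = \int_{0}^{1} \frac{1}{4} t^{a} \, dt = \frac{1}{4} \left[\frac{t^{a+1}}{a+1}\right]_0^1 = \frac{1}{4 \left(a + 1\right)}.$$

Integrating with respect to $a$ gives $I(a) = \frac{\log{\left(a + 1 \right)}}{4} - \frac{\log{\left(2 \right)}}{4} + C$.

At $a = 1$ the integrand is identically $0$, so $I(1) = 0$. The closed form gives $0$, hence $C = 0$.

Setting $a = \frac{4}{3}$:
$$I = - \frac{\log{\left(6 \right)}}{4} + \frac{\log{\left(7 \right)}}{4}.$$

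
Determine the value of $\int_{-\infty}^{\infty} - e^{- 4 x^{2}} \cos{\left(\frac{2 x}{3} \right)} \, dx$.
$- \frac{\sqrt{\pi}}{2 e^{\frac{1}{36}}}$

Let $b$ denote the cosine frequency and define $I(b) = \int_{-\infty}^{\infty} - e^{- 4 x^{2}} \cos{\left(b x \right)} \, dx$.

Differentiating under the integral sign,
$$I'(b) = \int_{-\infty}^{\infty} x e^{- 4 x^{2}} \sin{\left(b x \right)} \, dx.$$

Integrate $\int_{-\infty}^{\infty} x \sin(b x)\, e^{- 4 x^{2}}\, dx$ by parts with $u = \sin(b x)$ and $dv = x\, e^{- 4 x^{2}}\, dx$, giving $v = - \frac{e^{- 4 x^{2}}}{8}$. The boundary term vanishes and
$$\int_{-\infty}^{\infty} x \sin(b x)\, e^{- 4 x^{2}}\, dx = \frac{b}{8} \int_{-\infty}^{\infty} \cos(b x)\, e^{- 4 x^{2}}\, dx,$$
so $I'(b) = - \frac{b}{8}\, I(b)$.

This is a separable first-order ODE; solving with the initial condition $I(0) = \int_{-\infty}^{\infty} - e^{- 4 x^{2}}\,dx = - \frac{\sqrt{\pi}}{2}$ gives
$$I(b) = - \frac{\sqrt{\pi} e^{- \frac{b^{2}}{16}}}{2}.$$

Setting $b = \frac{2}{3}$:
$$I = - \frac{\sqrt{\pi}}{2 e^{\frac{1}{36}}}.$$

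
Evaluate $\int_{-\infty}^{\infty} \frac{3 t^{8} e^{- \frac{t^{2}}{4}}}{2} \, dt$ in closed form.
$5040 \sqrt{\pi}$

Consider the simpler parametrised integral
$$J(a) = \int_{-\infty}^{\infty} \frac{3 e^{- a t^{2}}}{2} \, dt = \frac{3 \sqrt{\pi}}{2 \sqrt{a}}.$$

Differentiating under the integral sign brings down a factor of $(-t^2)$:
$$\frac{dJ}{da} = \int_{-\infty}^{\infty} - \frac{3 t^{2} e^{- a t^{2}}}{2} \, dt = - \frac{3 \sqrt{\pi}}{4 a^{\frac{3}{2}}}.$$

Repeating $4$ times in total — each differentiation brings down another $(-t^2)$ — gives
$$\frac{d^{4}J}{da^{4}} = \int_{-\infty}^{\infty} \frac{3 t^{8} e^{- a t^{2}}}{2} \, dt = \frac{315 \sqrt{\pi}}{32 a^{\frac{9}{2}}},$$
and the integrand here is exactly the target integrand, so $I = \frac{315 \sqrt{\pi}}{32 a^{\frac{9}{2}}}$.

Setting $a = \frac{1}{4}$:
$$I = 5040 \sqrt{\pi}.$$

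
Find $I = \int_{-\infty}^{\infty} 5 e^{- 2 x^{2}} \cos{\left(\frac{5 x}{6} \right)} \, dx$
$\frac{5 \sqrt{2} \sqrt{\pi}}{2 e^{\frac{25}{288}}}$

Treat the cosine frequency as a parameter and define $I(b) = \int_{-\infty}^{\infty} 5 e^{- 2 x^{2}} \cos{\left(b x \right)} \, dx$.

Differentiating under the integral sign,
$$I'(b) = \int_{-\infty}^{\infty} - 5 x e^{- 2 x^{2}} \sin{\left(b x \right)} \, dx.$$

Integrate $\int_{-\infty}^{\infty} x \sin(b x)\, e^{- 2 x^{2}}\, dx$ by parts with $u = \sin(b x)$ and $dv = x\, e^{- 2 x^{2}}\, dx$, giving $v = - \frac{e^{- 2 x^{2}}}{4}$. The boundary term vanishes and
$$\int_{-\infty}^{\infty} x \sin(b x)\, e^{- 2 x^{2}}\, dx = \frac{b}{4} \int_{-\infty}^{\infty} \cos(b x)\, e^{- 2 x^{2}}\, dx,$$
so $I'(b) = - \frac{b}{4}\, I(b)$.

This is a separable first-order ODE; solving with the initial condition $I(0) = \int_{-\infty}^{\infty} 5 e^{- 2 x^{2}}\,dx = \frac{5 \sqrt{2} \sqrt{\pi}}{2}$ gives
$$I(b) = \frac{5 \sqrt{2} \sqrt{\pi} e^{- \frac{b^{2}}{8}}}{2}.$$

Setting $b = \frac{5}{6}$:
$$I = \frac{5 \sqrt{2} \sqrt{\pi}}{2 e^{\frac{25}{288}}}.$$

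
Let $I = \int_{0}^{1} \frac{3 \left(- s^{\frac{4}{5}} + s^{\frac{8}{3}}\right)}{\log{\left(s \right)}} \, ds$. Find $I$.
$- \log{\left(\frac{19683}{166375} \right)}$

Consider the one-parameter family: let $I(a) = \int_{0}^{1} \frac{3 \left(s^{\frac{8}{3}} - s^{a}\right)}{\log{\left(s \right)}} \, ds$.

Since $\dfrac{\partial}{\partial a}\,s^{a} = s^{a} \ln s$, the $\ln s$ in the denominator cancels and
$$\frac{dI}{da} = \int_{0}^{1} -3 s^{a} \, ds = -3 \left[\frac{s^{a+1}}{a+1}\right]_0^1 = - \frac{3}{a + 1}.$$

Integrating with respect to $a$ gives $I(a) = - \log{\left(\frac{27 \left(a + 1\right)^{3}}{1331} \right)} + C$.

At $a = \frac{8}{3}$ the integrand is identically $0$, so $I(\frac{8}{3}) = 0$. The closed form gives $0$, hence $C = 0$.

Setting $a = \frac{4}{5}$:
$$I = - \log{\left(\frac{19683}{166375} \right)}.$$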